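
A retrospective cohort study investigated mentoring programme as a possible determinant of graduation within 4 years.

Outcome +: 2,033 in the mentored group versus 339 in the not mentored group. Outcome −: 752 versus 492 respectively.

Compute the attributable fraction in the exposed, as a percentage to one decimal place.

From the description: a = 2033, b = 752, c = 339, d = 492.
Risk in exposed = 2033/2785 = 0.72998; risk in unexposed = 339/831 = 0.40794.
RR = 0.72998/0.40794 = 1.78943
AR% = (RR − 1)/RR × 100 = (1.78943 − 1)/1.78943 × 100 = 44.1161%

44.1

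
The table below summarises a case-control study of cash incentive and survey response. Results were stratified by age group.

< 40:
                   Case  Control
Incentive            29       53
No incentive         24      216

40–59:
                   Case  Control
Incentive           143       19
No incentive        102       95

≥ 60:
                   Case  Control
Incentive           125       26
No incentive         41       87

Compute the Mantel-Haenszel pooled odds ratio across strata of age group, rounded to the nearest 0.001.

OR_MH = Σ(aᵢdᵢ/nᵢ) / Σ(bᵢcᵢ/nᵢ), where nᵢ is the stratum total.
Stratum 1 (< 40): n = 322; a·d/n = 29·216/322 = 19.4534; b·c/n = 53·24/322 = 3.9503
Stratum 2 (40–59): n = 359; a·d/n = 143·95/359 = 37.8412; b·c/n = 19·102/359 = 5.3983
Stratum 3 (≥ 60): n = 279; a·d/n = 125·87/279 = 38.9785; b·c/n = 26·41/279 = 3.8208
OR_MH = (19.4534 + 37.8412 + 38.9785) / (3.9503 + 5.3983 + 3.8208) = 96.2731 / 13.1694 = 7.31035

7.310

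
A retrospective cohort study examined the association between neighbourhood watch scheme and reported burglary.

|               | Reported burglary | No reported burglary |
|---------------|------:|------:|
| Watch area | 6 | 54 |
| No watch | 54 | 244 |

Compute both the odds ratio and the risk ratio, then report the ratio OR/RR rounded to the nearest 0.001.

Cells: a = 6, b = 54, c = 54, d = 244.
OR = (6·244)/(54·54) = 1464/2916 = 0.50206
Risk in exposed = 6/60 = 0.10000; risk in unexposed = 54/298 = 0.18121; RR = 0.55185
OR/RR = 0.50206 / 0.55185 = 0.90977
The outcome is not rare, so the OR lies further from 1 than the RR.

0.910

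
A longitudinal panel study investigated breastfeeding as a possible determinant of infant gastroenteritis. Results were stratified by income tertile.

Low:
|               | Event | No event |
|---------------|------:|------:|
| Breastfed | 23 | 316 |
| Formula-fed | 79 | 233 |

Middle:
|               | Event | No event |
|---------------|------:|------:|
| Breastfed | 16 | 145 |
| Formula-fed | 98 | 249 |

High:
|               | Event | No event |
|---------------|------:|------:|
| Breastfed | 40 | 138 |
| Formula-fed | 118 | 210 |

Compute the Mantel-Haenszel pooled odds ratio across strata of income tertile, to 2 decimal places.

OR_MH = Σ(aᵢdᵢ/nᵢ) / Σ(bᵢcᵢ/nᵢ), where nᵢ is the stratum total.
Stratum 1 (Low): n = 651; a·d/n = 23·233/651 = 8.2320; b·c/n = 316·79/651 = 38.3472
Stratum 2 (Middle): n = 508; a·d/n = 16·249/508 = 7.8425; b·c/n = 145·98/508 = 27.9724
Stratum 3 (High): n = 506; a·d/n = 40·210/506 = 16.6008; b·c/n = 138·118/506 = 32.1818
OR_MH = (8.2320 + 7.8425 + 16.6008) / (38.3472 + 27.9724 + 32.1818) = 32.6753 / 98.5014 = 0.33172

0.33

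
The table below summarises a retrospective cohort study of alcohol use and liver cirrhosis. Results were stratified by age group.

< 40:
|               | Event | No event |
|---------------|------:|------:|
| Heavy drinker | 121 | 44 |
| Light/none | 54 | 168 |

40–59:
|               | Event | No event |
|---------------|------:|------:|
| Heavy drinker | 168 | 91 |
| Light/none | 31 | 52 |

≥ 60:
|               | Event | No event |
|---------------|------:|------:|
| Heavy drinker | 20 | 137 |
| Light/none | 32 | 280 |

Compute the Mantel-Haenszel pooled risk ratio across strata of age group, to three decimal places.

2.158

RR_MH = Σ(aᵢ·n₀ᵢ/nᵢ) / Σ(cᵢ·n₁ᵢ/nᵢ), with n₁ᵢ = aᵢ+bᵢ (exposed), n₀ᵢ = cᵢ+dᵢ (unexposed), nᵢ = n₁ᵢ+n₀ᵢ.
Stratum 1 (< 40): n₁ = 165, n₀ = 222, n = 387; a·n₀/n = 121·222/387 = 69.4109; c·n₁/n = 54·165/387 = 23.0233
Stratum 2 (40–59): n₁ = 259, n₀ = 83, n = 342; a·n₀/n = 168·83/342 = 40.7719; c·n₁/n = 31·259/342 = 23.4766
Stratum 3 (≥ 60): n₁ = 157, n₀ = 312, n = 469; a·n₀/n = 20·312/469 = 13.3049; c·n₁/n = 32·157/469 = 10.7122
RR_MH = (69.4109 + 40.7719 + 13.3049) / (23.0233 + 23.4766 + 10.7122) = 123.4877 / 57.2120 = 2.15842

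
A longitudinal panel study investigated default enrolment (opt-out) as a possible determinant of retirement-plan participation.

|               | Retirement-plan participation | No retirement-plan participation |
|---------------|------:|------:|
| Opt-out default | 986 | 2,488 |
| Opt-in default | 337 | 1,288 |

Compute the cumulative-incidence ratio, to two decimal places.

Cells: a = 986, b = 2488, c = 337, d = 1288.
Risk in exposed = 986/3474 = 0.28382; risk in unexposed = 337/1625 = 0.20738.
RR = 0.28382 / 0.20738 = 1.36858
The risk among the exposed is 1.37 times that among the unexposed.

1.37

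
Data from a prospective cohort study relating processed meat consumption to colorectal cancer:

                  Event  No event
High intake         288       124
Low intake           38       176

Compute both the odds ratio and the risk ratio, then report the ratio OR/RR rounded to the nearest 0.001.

2.733

Cells: a = 288, b = 124, c = 38, d = 176.
OR = (288·176)/(124·38) = 50688/4712 = 10.75722
Risk in exposed = 288/412 = 0.69903; risk in unexposed = 38/214 = 0.17757; RR = 3.93664
OR/RR = 10.75722 / 3.93664 = 2.73259
The outcome is not rare, so the OR lies further from 1 than the RR.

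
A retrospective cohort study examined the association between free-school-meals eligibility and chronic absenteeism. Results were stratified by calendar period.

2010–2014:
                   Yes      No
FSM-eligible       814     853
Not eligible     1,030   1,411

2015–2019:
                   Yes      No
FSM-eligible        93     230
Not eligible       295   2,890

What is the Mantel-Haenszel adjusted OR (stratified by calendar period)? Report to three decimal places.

OR_MH = Σ(aᵢdᵢ/nᵢ) / Σ(bᵢcᵢ/nᵢ), where nᵢ is the stratum total.
Stratum 1 (2010–2014): n = 4108; a·d/n = 814·1411/4108 = 279.5896; b·c/n = 853·1030/4108 = 213.8729
Stratum 2 (2015–2019): n = 3508; a·d/n = 93·2890/3508 = 76.6163; b·c/n = 230·295/3508 = 19.3415
OR_MH = (279.5896 + 76.6163) / (213.8729 + 19.3415) = 356.2059 / 233.2144 = 1.52737

1.527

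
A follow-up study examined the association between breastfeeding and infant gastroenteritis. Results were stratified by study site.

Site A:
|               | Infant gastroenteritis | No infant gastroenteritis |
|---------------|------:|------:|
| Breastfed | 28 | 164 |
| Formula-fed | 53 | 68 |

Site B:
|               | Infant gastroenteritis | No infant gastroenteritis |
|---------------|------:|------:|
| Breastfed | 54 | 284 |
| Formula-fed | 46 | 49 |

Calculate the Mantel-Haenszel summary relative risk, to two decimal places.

RR_MH = Σ(aᵢ·n₀ᵢ/nᵢ) / Σ(cᵢ·n₁ᵢ/nᵢ), with n₁ᵢ = aᵢ+bᵢ (exposed), n₀ᵢ = cᵢ+dᵢ (unexposed), nᵢ = n₁ᵢ+n₀ᵢ.
Stratum 1 (Site A): n₁ = 192, n₀ = 121, n = 313; a·n₀/n = 28·121/313 = 10.8243; c·n₁/n = 53·192/313 = 32.5112
Stratum 2 (Site B): n₁ = 338, n₀ = 95, n = 433; a·n₀/n = 54·95/433 = 11.8476; c·n₁/n = 46·338/433 = 35.9076
RR_MH = (10.8243 + 11.8476) / (32.5112 + 35.9076) = 22.6719 / 68.4188 = 0.33137

0.33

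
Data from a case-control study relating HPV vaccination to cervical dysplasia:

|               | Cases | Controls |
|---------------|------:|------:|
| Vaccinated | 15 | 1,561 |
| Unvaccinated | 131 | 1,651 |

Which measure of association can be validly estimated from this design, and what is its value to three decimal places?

0.121

Cells: a = 15, b = 1561, c = 131, d = 1651.
This is a case-control study: participants were sampled on outcome status, so risks in the source population cannot be estimated directly — relative risk is not valid here. The odds ratio is the appropriate measure.
OR = (a·d)/(b·c) = (15 × 1651) / (1561 × 131) = 24765 / 204491 = 0.12111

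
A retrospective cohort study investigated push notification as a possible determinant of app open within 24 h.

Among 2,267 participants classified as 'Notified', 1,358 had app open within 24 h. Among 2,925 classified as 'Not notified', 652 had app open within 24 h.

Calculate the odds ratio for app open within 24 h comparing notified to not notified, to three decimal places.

From the description: a = 1358, b = 909, c = 652, d = 2273.
OR = (a·d)/(b·c) = (1358 × 2273) / (909 × 652) = 3086734 / 592668 = 5.20820
The odds of app open within 24 h are about 5.21 times as high in the notified group.

5.208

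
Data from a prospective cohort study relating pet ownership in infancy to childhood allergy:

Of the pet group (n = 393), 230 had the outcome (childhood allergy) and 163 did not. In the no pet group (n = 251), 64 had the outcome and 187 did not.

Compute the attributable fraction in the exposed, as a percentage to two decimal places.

56.43

From the description: a = 230, b = 163, c = 64, d = 187.
Risk in exposed = 230/393 = 0.58524; risk in unexposed = 64/251 = 0.25498.
RR = 0.58524/0.25498 = 2.29524
AR% = (RR − 1)/RR × 100 = (2.29524 − 1)/2.29524 × 100 = 56.4317%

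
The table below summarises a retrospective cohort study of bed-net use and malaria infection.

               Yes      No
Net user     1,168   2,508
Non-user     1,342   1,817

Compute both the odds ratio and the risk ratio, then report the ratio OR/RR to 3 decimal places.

Cells: a = 1168, b = 2508, c = 1342, d = 1817.
OR = (1168·1817)/(2508·1342) = 2122256/3365736 = 0.63055
Risk in exposed = 1168/3676 = 0.31774; risk in unexposed = 1342/3159 = 0.42482; RR = 0.74794
OR/RR = 0.63055 / 0.74794 = 0.84305
The outcome is not rare, so the OR lies further from 1 than the RR.

0.843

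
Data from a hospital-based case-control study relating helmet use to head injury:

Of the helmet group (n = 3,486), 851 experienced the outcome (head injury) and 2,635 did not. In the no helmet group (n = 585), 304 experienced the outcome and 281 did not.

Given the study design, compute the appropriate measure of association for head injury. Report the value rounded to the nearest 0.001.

From the description: a = 851, b = 2635, c = 304, d = 281.
This is a hospital-based case-control study: participants were sampled on outcome status, so risks in the source population cannot be estimated directly — relative risk is not valid here. The odds ratio is the appropriate measure.
OR = (a·d)/(b·c) = (851 × 281) / (2635 × 304) = 239131 / 801040 = 0.29853

0.299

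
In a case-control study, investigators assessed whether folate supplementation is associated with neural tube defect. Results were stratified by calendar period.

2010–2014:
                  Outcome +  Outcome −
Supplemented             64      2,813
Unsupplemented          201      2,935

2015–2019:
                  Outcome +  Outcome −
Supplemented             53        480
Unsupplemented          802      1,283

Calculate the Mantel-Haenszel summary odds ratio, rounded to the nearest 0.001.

0.237

OR_MH = Σ(aᵢdᵢ/nᵢ) / Σ(bᵢcᵢ/nᵢ), where nᵢ is the stratum total.
Stratum 1 (2010–2014): n = 6013; a·d/n = 64·2935/6013 = 31.2390; b·c/n = 2813·201/6013 = 94.0318
Stratum 2 (2015–2019): n = 2618; a·d/n = 53·1283/2618 = 25.9736; b·c/n = 480·802/2618 = 147.0435
OR_MH = (31.2390 + 25.9736) / (94.0318 + 147.0435) = 57.2126 / 241.0753 = 0.23732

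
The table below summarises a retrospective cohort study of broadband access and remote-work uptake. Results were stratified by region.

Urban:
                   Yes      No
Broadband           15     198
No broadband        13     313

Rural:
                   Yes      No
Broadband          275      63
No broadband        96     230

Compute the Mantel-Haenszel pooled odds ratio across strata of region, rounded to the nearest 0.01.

OR_MH = Σ(aᵢdᵢ/nᵢ) / Σ(bᵢcᵢ/nᵢ), where nᵢ is the stratum total.
Stratum 1 (Urban): n = 539; a·d/n = 15·313/539 = 8.7106; b·c/n = 198·13/539 = 4.7755
Stratum 2 (Rural): n = 664; a·d/n = 275·230/664 = 95.2560; b·c/n = 63·96/664 = 9.1084
OR_MH = (8.7106 + 95.2560) / (4.7755 + 9.1084) = 103.9666 / 13.8839 = 7.48826

7.49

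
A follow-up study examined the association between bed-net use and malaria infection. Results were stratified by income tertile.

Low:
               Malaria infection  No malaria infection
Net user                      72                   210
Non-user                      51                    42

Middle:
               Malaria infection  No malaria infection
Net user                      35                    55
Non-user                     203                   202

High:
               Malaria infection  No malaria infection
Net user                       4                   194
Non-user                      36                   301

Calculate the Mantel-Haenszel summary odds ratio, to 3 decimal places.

OR_MH = Σ(aᵢdᵢ/nᵢ) / Σ(bᵢcᵢ/nᵢ), where nᵢ is the stratum total.
Stratum 1 (Low): n = 375; a·d/n = 72·42/375 = 8.0640; b·c/n = 210·51/375 = 28.5600
Stratum 2 (Middle): n = 495; a·d/n = 35·202/495 = 14.2828; b·c/n = 55·203/495 = 22.5556
Stratum 3 (High): n = 535; a·d/n = 4·301/535 = 2.2505; b·c/n = 194·36/535 = 13.0542
OR_MH = (8.0640 + 14.2828 + 2.2505) / (28.5600 + 22.5556 + 13.0542) = 24.5973 / 64.1698 = 0.38332

0.383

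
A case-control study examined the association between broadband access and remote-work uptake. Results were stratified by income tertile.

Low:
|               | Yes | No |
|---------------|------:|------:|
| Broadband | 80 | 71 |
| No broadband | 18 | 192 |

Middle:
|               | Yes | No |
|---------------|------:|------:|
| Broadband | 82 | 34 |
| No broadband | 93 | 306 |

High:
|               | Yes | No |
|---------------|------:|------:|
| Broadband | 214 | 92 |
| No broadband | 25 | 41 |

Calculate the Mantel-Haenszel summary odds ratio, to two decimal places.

7.24

OR_MH = Σ(aᵢdᵢ/nᵢ) / Σ(bᵢcᵢ/nᵢ), where nᵢ is the stratum total.
Stratum 1 (Low): n = 361; a·d/n = 80·192/361 = 42.5485; b·c/n = 71·18/361 = 3.5402
Stratum 2 (Middle): n = 515; a·d/n = 82·306/515 = 48.7223; b·c/n = 34·93/515 = 6.1398
Stratum 3 (High): n = 372; a·d/n = 214·41/372 = 23.5860; b·c/n = 92·25/372 = 6.1828
OR_MH = (42.5485 + 48.7223 + 23.5860) / (3.5402 + 6.1398 + 6.1828) = 114.8568 / 15.8628 = 7.24065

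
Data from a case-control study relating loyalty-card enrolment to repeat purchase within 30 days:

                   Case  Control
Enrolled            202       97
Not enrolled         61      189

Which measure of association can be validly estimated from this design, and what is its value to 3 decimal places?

Cells: a = 202, b = 97, c = 61, d = 189.
This is a case-control study: participants were sampled on outcome status, so risks in the source population cannot be estimated directly — relative risk is not valid here. The odds ratio is the appropriate measure.
OR = (a·d)/(b·c) = (202 × 189) / (97 × 61) = 38178 / 5917 = 6.45226

6.452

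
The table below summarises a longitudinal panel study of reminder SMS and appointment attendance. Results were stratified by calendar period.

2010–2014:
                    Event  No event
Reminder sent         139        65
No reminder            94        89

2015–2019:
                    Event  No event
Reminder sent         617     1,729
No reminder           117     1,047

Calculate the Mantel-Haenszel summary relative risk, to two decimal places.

RR_MH = Σ(aᵢ·n₀ᵢ/nᵢ) / Σ(cᵢ·n₁ᵢ/nᵢ), with n₁ᵢ = aᵢ+bᵢ (exposed), n₀ᵢ = cᵢ+dᵢ (unexposed), nᵢ = n₁ᵢ+n₀ᵢ.
Stratum 1 (2010–2014): n₁ = 204, n₀ = 183, n = 387; a·n₀/n = 139·183/387 = 65.7287; c·n₁/n = 94·204/387 = 49.5504
Stratum 2 (2015–2019): n₁ = 2346, n₀ = 1164, n = 3510; a·n₀/n = 617·1164/3510 = 204.6120; c·n₁/n = 117·2346/3510 = 78.2000
RR_MH = (65.7287 + 204.6120) / (49.5504 + 78.2000) = 270.3406 / 127.7504 = 2.11616

2.12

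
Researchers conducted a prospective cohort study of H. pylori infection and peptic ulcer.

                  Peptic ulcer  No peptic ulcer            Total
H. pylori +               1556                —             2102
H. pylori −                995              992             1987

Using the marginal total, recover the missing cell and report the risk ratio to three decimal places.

1.478

The missing cell is in the exposed row: 2102 − 1556 = 546.
So a = 1556, b = 546, c = 995, d = 992.
RR = [a/(a+b)] / [c/(c+d)] = (1556/2102) / (995/1987) = 0.74025/0.50075 = 1.47826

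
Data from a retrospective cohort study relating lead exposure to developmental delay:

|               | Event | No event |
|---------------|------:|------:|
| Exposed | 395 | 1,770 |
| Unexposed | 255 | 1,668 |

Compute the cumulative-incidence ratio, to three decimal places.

1.376

Cells: a = 395, b = 1770, c = 255, d = 1668.
Risk in exposed = 395/2165 = 0.18245; risk in unexposed = 255/1923 = 0.13261.
RR = 0.18245 / 0.13261 = 1.37587
The risk among the exposed is 1.38 times that among the unexposed.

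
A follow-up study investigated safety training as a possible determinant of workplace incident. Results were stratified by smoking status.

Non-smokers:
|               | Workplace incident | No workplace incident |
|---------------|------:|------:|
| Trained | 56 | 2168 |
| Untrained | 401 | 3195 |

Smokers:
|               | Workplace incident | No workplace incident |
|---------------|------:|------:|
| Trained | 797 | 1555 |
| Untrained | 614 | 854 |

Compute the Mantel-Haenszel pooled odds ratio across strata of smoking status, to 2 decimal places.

0.52

OR_MH = Σ(aᵢdᵢ/nᵢ) / Σ(bᵢcᵢ/nᵢ), where nᵢ is the stratum total.
Stratum 1 (Non-smokers): n = 5820; a·d/n = 56·3195/5820 = 30.7423; b·c/n = 2168·401/5820 = 149.3759
Stratum 2 (Smokers): n = 3820; a·d/n = 797·854/3820 = 178.1775; b·c/n = 1555·614/3820 = 249.9398
OR_MH = (30.7423 + 178.1775) / (149.3759 + 249.9398) = 208.9198 / 399.3157 = 0.52319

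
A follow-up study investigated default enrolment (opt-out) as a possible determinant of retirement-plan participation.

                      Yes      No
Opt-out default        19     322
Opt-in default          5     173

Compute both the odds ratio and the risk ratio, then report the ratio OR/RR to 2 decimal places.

1.03

Cells: a = 19, b = 322, c = 5, d = 173.
OR = (19·173)/(322·5) = 3287/1610 = 2.04161
Risk in exposed = 19/341 = 0.05572; risk in unexposed = 5/178 = 0.02809; RR = 1.98358
OR/RR = 2.04161 / 1.98358 = 1.02926
The outcome is rare in both groups, so OR ≈ RR (ratio near 1).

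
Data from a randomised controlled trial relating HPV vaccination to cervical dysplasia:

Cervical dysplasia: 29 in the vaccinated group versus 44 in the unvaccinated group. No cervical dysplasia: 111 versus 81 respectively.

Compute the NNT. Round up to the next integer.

7

Risk in treated group = 29/140 = 0.20714; risk in control = 44/125 = 0.35200.
Absolute risk reduction = 0.35200 − 0.20714 = 0.14486
NNT = 1 / ARR = 1 / 0.14486 = 6.903 → round up → 7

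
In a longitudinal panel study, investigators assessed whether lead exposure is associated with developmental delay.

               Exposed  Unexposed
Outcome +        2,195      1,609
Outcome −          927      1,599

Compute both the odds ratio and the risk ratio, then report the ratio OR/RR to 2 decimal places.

1.68

Reading the table with exposure as columns: a = 2195 (Exposed, case), b = 927 (Exposed, non-case), c = 1609 (Unexposed, case), d = 1599.
OR = (2195·1599)/(927·1609) = 3509805/1491543 = 2.35314
Risk in exposed = 2195/3122 = 0.70307; risk in unexposed = 1609/3208 = 0.50156; RR = 1.40178
OR/RR = 2.35314 / 1.40178 = 1.67868
The outcome is not rare, so the OR lies further from 1 than the RR.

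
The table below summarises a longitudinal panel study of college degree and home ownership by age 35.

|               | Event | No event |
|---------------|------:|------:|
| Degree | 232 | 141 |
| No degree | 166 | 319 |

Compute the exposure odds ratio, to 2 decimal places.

3.16

Cells: a = 232, b = 141, c = 166, d = 319.
OR = (a·d)/(b·c) = (232 × 319) / (141 × 166) = 74008 / 23406 = 3.16192
The odds of home ownership by age 35 are about 3.16 times as high in the degree group.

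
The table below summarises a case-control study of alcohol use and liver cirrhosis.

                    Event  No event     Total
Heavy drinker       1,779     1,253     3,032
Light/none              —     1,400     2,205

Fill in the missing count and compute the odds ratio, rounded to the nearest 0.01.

2.47

The missing cell is in the unexposed row: 2205 − 1400 = 805.
So a = 1779, b = 1253, c = 805, d = 1400.
OR = (a·d)/(b·c) = (1779 × 1400) / (1253 × 805) = 2490600 / 1008665 = 2.46920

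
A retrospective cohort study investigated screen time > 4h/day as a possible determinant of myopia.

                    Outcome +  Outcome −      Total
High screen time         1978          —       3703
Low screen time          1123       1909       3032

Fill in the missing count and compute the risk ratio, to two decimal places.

The missing cell is in the exposed row: 3703 − 1978 = 1725.
So a = 1978, b = 1725, c = 1123, d = 1909.
RR = [a/(a+b)] / [c/(c+d)] = (1978/3703) / (1123/3032) = 0.53416/0.37038 = 1.44219

1.44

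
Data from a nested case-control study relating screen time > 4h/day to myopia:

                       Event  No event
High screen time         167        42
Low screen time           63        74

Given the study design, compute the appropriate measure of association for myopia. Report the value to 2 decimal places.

4.67

Cells: a = 167, b = 42, c = 63, d = 74.
This is a nested case-control study: participants were sampled on outcome status, so risks in the source population cannot be estimated directly — relative risk is not valid here. The odds ratio is the appropriate measure.
OR = (a·d)/(b·c) = (167 × 74) / (42 × 63) = 12358 / 2646 = 4.67045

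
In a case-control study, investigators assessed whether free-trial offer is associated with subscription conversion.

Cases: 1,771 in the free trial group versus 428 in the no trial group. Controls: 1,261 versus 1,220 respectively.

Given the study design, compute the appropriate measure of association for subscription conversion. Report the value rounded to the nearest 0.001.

4.003

From the description: a = 1771, b = 1261, c = 428, d = 1220.
This is a case-control study: participants were sampled on outcome status, so risks in the source population cannot be estimated directly — relative risk is not valid here. The odds ratio is the appropriate measure.
OR = (a·d)/(b·c) = (1771 × 1220) / (1261 × 428) = 2160620 / 539708 = 4.00331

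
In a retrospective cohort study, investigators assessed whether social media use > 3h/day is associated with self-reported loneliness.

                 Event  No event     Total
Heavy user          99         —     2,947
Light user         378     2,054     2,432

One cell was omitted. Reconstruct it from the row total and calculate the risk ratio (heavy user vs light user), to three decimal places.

0.216

The missing cell is in the exposed row: 2947 − 99 = 2848.
So a = 99, b = 2848, c = 378, d = 2054.
RR = [a/(a+b)] / [c/(c+d)] = (99/2947) / (378/2432) = 0.03359/0.15543 = 0.21614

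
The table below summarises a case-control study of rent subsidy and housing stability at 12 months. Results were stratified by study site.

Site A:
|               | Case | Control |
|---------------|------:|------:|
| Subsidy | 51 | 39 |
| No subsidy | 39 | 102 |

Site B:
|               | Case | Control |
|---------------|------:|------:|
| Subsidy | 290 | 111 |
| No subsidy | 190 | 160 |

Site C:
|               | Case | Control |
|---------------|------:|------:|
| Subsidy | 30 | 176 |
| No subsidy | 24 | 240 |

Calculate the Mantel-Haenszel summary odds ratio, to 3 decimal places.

2.282

OR_MH = Σ(aᵢdᵢ/nᵢ) / Σ(bᵢcᵢ/nᵢ), where nᵢ is the stratum total.
Stratum 1 (Site A): n = 231; a·d/n = 51·102/231 = 22.5195; b·c/n = 39·39/231 = 6.5844
Stratum 2 (Site B): n = 751; a·d/n = 290·160/751 = 61.7843; b·c/n = 111·190/751 = 28.0826
Stratum 3 (Site C): n = 470; a·d/n = 30·240/470 = 15.3191; b·c/n = 176·24/470 = 8.9872
OR_MH = (22.5195 + 61.7843 + 15.3191) / (6.5844 + 28.0826 + 8.9872) = 99.6229 / 43.6542 = 2.28209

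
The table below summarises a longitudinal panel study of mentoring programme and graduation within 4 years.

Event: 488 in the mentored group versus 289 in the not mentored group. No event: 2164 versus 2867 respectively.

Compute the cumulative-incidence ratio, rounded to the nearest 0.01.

2.01

From the description: a = 488, b = 2164, c = 289, d = 2867.
Risk in exposed = 488/2652 = 0.18401; risk in unexposed = 289/3156 = 0.09157.
RR = 0.18401 / 0.09157 = 2.00949
The risk among the exposed is 2.01 times that among the unexposed.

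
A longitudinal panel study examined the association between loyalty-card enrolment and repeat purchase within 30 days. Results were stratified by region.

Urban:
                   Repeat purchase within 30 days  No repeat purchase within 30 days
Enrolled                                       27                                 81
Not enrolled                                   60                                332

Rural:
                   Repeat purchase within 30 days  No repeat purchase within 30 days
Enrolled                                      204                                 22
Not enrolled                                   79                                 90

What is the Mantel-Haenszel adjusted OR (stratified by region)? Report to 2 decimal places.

4.56

OR_MH = Σ(aᵢdᵢ/nᵢ) / Σ(bᵢcᵢ/nᵢ), where nᵢ is the stratum total.
Stratum 1 (Urban): n = 500; a·d/n = 27·332/500 = 17.9280; b·c/n = 81·60/500 = 9.7200
Stratum 2 (Rural): n = 395; a·d/n = 204·90/395 = 46.4810; b·c/n = 22·79/395 = 4.4000
OR_MH = (17.9280 + 46.4810) / (9.7200 + 4.4000) = 64.4090 / 14.1200 = 4.56154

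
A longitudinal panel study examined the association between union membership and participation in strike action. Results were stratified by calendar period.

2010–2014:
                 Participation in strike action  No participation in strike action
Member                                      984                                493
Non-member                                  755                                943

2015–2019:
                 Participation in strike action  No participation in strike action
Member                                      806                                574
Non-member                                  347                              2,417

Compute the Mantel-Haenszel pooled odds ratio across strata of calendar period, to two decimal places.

4.61

OR_MH = Σ(aᵢdᵢ/nᵢ) / Σ(bᵢcᵢ/nᵢ), where nᵢ is the stratum total.
Stratum 1 (2010–2014): n = 3175; a·d/n = 984·943/3175 = 292.2557; b·c/n = 493·755/3175 = 117.2331
Stratum 2 (2015–2019): n = 4144; a·d/n = 806·2417/4144 = 470.1018; b·c/n = 574·347/4144 = 48.0642
OR_MH = (292.2557 + 470.1018) / (117.2331 + 48.0642) = 762.3576 / 165.2973 = 4.61204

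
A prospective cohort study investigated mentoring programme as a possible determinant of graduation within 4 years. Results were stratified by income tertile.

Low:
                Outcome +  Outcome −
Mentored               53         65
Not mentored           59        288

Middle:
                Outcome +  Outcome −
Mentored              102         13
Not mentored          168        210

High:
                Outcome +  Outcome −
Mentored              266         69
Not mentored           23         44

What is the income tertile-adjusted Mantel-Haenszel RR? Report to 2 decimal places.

RR_MH = Σ(aᵢ·n₀ᵢ/nᵢ) / Σ(cᵢ·n₁ᵢ/nᵢ), with n₁ᵢ = aᵢ+bᵢ (exposed), n₀ᵢ = cᵢ+dᵢ (unexposed), nᵢ = n₁ᵢ+n₀ᵢ.
Stratum 1 (Low): n₁ = 118, n₀ = 347, n = 465; a·n₀/n = 53·347/465 = 39.5505; c·n₁/n = 59·118/465 = 14.9720
Stratum 2 (Middle): n₁ = 115, n₀ = 378, n = 493; a·n₀/n = 102·378/493 = 78.2069; c·n₁/n = 168·115/493 = 39.1886
Stratum 3 (High): n₁ = 335, n₀ = 67, n = 402; a·n₀/n = 266·67/402 = 44.3333; c·n₁/n = 23·335/402 = 19.1667
RR_MH = (39.5505 + 78.2069 + 44.3333) / (14.9720 + 39.1886 + 19.1667) = 162.0908 / 73.3274 = 2.21051

2.21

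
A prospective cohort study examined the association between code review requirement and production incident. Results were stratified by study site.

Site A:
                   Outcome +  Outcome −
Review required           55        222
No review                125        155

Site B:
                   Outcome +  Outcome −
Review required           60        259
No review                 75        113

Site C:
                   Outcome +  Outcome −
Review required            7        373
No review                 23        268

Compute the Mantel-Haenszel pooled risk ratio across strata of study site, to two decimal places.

0.43

RR_MH = Σ(aᵢ·n₀ᵢ/nᵢ) / Σ(cᵢ·n₁ᵢ/nᵢ), with n₁ᵢ = aᵢ+bᵢ (exposed), n₀ᵢ = cᵢ+dᵢ (unexposed), nᵢ = n₁ᵢ+n₀ᵢ.
Stratum 1 (Site A): n₁ = 277, n₀ = 280, n = 557; a·n₀/n = 55·280/557 = 27.6481; c·n₁/n = 125·277/557 = 62.1634
Stratum 2 (Site B): n₁ = 319, n₀ = 188, n = 507; a·n₀/n = 60·188/507 = 22.2485; c·n₁/n = 75·319/507 = 47.1893
Stratum 3 (Site C): n₁ = 380, n₀ = 291, n = 671; a·n₀/n = 7·291/671 = 3.0358; c·n₁/n = 23·380/671 = 13.0253
RR_MH = (27.6481 + 22.2485 + 3.0358) / (62.1634 + 47.1893 + 13.0253) = 52.9324 / 122.3781 = 0.43253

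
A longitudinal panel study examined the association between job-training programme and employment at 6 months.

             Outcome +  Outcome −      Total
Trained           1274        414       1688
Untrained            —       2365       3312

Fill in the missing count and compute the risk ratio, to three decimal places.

The missing cell is in the unexposed row: 3312 − 2365 = 947.
So a = 1274, b = 414, c = 947, d = 2365.
RR = [a/(a+b)] / [c/(c+d)] = (1274/1688) / (947/3312) = 0.75474/0.28593 = 2.63960

2.640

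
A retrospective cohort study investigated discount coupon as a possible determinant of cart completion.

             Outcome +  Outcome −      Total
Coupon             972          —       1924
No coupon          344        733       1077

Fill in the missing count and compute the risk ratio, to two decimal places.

The missing cell is in the exposed row: 1924 − 972 = 952.
So a = 972, b = 952, c = 344, d = 733.
RR = [a/(a+b)] / [c/(c+d)] = (972/1924) / (344/1077) = 0.50520/0.31941 = 1.58168

1.58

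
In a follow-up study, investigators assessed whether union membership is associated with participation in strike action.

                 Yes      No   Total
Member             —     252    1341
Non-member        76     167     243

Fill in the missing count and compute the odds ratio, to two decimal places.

9.50

The missing cell is in the exposed row: 1341 − 252 = 1089.
So a = 1089, b = 252, c = 76, d = 167.
OR = (a·d)/(b·c) = (1089 × 167) / (252 × 76) = 181863 / 19152 = 9.49577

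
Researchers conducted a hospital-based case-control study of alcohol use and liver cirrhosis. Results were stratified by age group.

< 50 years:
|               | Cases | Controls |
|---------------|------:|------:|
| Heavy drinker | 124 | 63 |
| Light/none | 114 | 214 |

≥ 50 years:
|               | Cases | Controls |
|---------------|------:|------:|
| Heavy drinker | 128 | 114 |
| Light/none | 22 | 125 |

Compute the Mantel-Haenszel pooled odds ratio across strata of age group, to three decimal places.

4.544

OR_MH = Σ(aᵢdᵢ/nᵢ) / Σ(bᵢcᵢ/nᵢ), where nᵢ is the stratum total.
Stratum 1 (< 50 years): n = 515; a·d/n = 124·214/515 = 51.5262; b·c/n = 63·114/515 = 13.9456
Stratum 2 (≥ 50 years): n = 389; a·d/n = 128·125/389 = 41.1311; b·c/n = 114·22/389 = 6.4473
OR_MH = (51.5262 + 41.1311) / (13.9456 + 6.4473) = 92.6573 / 20.3929 = 4.54360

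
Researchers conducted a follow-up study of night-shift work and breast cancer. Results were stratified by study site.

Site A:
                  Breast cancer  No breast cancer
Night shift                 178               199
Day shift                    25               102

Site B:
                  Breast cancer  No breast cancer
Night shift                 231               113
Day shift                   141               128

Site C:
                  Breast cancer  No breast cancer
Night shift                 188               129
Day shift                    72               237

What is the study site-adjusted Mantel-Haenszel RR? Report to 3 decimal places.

RR_MH = Σ(aᵢ·n₀ᵢ/nᵢ) / Σ(cᵢ·n₁ᵢ/nᵢ), with n₁ᵢ = aᵢ+bᵢ (exposed), n₀ᵢ = cᵢ+dᵢ (unexposed), nᵢ = n₁ᵢ+n₀ᵢ.
Stratum 1 (Site A): n₁ = 377, n₀ = 127, n = 504; a·n₀/n = 178·127/504 = 44.8532; c·n₁/n = 25·377/504 = 18.7004
Stratum 2 (Site B): n₁ = 344, n₀ = 269, n = 613; a·n₀/n = 231·269/613 = 101.3687; c·n₁/n = 141·344/613 = 79.1256
Stratum 3 (Site C): n₁ = 317, n₀ = 309, n = 626; a·n₀/n = 188·309/626 = 92.7987; c·n₁/n = 72·317/626 = 36.4601
RR_MH = (44.8532 + 101.3687 + 92.7987) / (18.7004 + 79.1256 + 36.4601) = 239.0206 / 134.2861 = 1.77994

1.780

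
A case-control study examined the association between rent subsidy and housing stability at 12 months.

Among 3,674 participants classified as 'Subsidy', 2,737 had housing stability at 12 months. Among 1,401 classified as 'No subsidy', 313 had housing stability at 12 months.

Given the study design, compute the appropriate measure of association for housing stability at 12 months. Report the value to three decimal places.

10.154

From the description: a = 2737, b = 937, c = 313, d = 1088.
This is a case-control study: participants were sampled on outcome status, so risks in the source population cannot be estimated directly — relative risk is not valid here. The odds ratio is the appropriate measure.
OR = (a·d)/(b·c) = (2737 × 1088) / (937 × 313) = 2977856 / 293281 = 10.15359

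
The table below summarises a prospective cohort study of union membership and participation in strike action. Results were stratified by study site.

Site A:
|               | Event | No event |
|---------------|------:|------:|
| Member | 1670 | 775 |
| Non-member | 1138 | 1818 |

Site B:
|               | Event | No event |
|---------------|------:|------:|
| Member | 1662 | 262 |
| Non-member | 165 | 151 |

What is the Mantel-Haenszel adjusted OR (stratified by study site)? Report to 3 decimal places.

OR_MH = Σ(aᵢdᵢ/nᵢ) / Σ(bᵢcᵢ/nᵢ), where nᵢ is the stratum total.
Stratum 1 (Site A): n = 5401; a·d/n = 1670·1818/5401 = 562.1292; b·c/n = 775·1138/5401 = 163.2938
Stratum 2 (Site B): n = 2240; a·d/n = 1662·151/2240 = 112.0366; b·c/n = 262·165/2240 = 19.2991
OR_MH = (562.1292 + 112.0366) / (163.2938 + 19.2991) = 674.1658 / 182.5929 = 3.69218

3.692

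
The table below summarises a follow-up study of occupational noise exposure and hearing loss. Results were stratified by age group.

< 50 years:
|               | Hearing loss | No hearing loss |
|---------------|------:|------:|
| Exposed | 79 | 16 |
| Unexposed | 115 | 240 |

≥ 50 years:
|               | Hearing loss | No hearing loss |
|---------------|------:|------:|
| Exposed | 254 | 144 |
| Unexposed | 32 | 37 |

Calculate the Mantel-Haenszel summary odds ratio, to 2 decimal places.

4.46

OR_MH = Σ(aᵢdᵢ/nᵢ) / Σ(bᵢcᵢ/nᵢ), where nᵢ is the stratum total.
Stratum 1 (< 50 years): n = 450; a·d/n = 79·240/450 = 42.1333; b·c/n = 16·115/450 = 4.0889
Stratum 2 (≥ 50 years): n = 467; a·d/n = 254·37/467 = 20.1242; b·c/n = 144·32/467 = 9.8672
OR_MH = (42.1333 + 20.1242) / (4.0889 + 9.8672) = 62.2575 / 13.9561 = 4.46095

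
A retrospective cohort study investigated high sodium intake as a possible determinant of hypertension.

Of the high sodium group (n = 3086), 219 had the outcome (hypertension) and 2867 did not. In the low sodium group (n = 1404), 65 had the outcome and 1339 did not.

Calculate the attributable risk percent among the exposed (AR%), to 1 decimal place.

34.8

From the description: a = 219, b = 2867, c = 65, d = 1339.
Risk in exposed = 219/3086 = 0.07097; risk in unexposed = 65/1404 = 0.04630.
RR = 0.07097/0.04630 = 1.53286
AR% = (RR − 1)/RR × 100 = (1.53286 − 1)/1.53286 × 100 = 34.7624%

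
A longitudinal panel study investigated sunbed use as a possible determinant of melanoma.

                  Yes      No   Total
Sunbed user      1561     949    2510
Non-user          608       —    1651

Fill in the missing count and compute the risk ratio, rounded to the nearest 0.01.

1.69

The missing cell is in the unexposed row: 1651 − 608 = 1043.
So a = 1561, b = 949, c = 608, d = 1043.
RR = [a/(a+b)] / [c/(c+d)] = (1561/2510) / (608/1651) = 0.62191/0.36826 = 1.68878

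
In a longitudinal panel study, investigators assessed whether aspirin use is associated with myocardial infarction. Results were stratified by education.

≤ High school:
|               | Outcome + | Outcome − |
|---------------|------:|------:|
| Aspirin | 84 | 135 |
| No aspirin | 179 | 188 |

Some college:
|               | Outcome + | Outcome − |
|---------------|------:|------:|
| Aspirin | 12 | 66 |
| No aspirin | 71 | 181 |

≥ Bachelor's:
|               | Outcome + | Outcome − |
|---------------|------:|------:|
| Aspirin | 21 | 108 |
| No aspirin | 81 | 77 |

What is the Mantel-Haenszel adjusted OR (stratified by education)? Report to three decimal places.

0.456

OR_MH = Σ(aᵢdᵢ/nᵢ) / Σ(bᵢcᵢ/nᵢ), where nᵢ is the stratum total.
Stratum 1 (≤ High school): n = 586; a·d/n = 84·188/586 = 26.9488; b·c/n = 135·179/586 = 41.2372
Stratum 2 (Some college): n = 330; a·d/n = 12·181/330 = 6.5818; b·c/n = 66·71/330 = 14.2000
Stratum 3 (≥ Bachelor's): n = 287; a·d/n = 21·77/287 = 5.6341; b·c/n = 108·81/287 = 30.4808
OR_MH = (26.9488 + 6.5818 + 5.6341) / (41.2372 + 14.2000 + 30.4808) = 39.1648 / 85.9180 = 0.45584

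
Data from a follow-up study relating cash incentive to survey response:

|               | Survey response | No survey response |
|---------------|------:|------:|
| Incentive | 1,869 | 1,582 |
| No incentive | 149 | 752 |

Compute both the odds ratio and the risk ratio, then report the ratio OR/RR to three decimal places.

Cells: a = 1869, b = 1582, c = 149, d = 752.
OR = (1869·752)/(1582·149) = 1405488/235718 = 5.96258
Risk in exposed = 1869/3451 = 0.54158; risk in unexposed = 149/901 = 0.16537; RR = 3.27494
OR/RR = 5.96258 / 3.27494 = 1.82067
The outcome is not rare, so the OR lies further from 1 than the RR.

1.821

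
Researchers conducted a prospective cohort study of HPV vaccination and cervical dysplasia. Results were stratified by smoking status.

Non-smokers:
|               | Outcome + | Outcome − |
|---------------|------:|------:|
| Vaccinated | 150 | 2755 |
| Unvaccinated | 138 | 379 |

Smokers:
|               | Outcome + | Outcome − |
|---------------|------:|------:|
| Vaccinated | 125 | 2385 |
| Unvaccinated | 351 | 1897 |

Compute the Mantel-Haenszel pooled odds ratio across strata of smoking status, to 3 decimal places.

OR_MH = Σ(aᵢdᵢ/nᵢ) / Σ(bᵢcᵢ/nᵢ), where nᵢ is the stratum total.
Stratum 1 (Non-smokers): n = 3422; a·d/n = 150·379/3422 = 16.6131; b·c/n = 2755·138/3422 = 111.1017
Stratum 2 (Smokers): n = 4758; a·d/n = 125·1897/4758 = 49.8371; b·c/n = 2385·351/4758 = 175.9426
OR_MH = (16.6131 + 49.8371) / (111.1017 + 175.9426) = 66.4502 / 287.0443 = 0.23150

0.231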